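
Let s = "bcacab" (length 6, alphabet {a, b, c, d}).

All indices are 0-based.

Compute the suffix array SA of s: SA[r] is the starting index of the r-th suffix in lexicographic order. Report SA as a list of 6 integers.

sorted suffixes:
  #0 SA[0]=4  'ab'
  #1 SA[1]=2  'acab'
  #2 SA[2]=5  'b'
  #3 SA[3]=0  'bcacab'
  #4 SA[4]=3  'cab'
  #5 SA[5]=1  'cacab'

[4, 2, 5, 0, 3, 1]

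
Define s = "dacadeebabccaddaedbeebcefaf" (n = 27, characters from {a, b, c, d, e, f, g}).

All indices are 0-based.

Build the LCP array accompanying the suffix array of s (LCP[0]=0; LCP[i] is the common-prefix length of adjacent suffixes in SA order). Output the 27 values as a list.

rank | idx | suffix
   0 |   8 | abccaddaedbeebcefaf
   1 |   1 | acadeebabccaddaedbeebcefaf
   2 |  12 | addaedbeebcefaf
   3 |   3 | adeebabccaddaedbeebcefaf
   4 |  15 | aedbeebcefaf
   5 |  25 | af
   6 |   7 | babccaddaedbeebcefaf
   7 |   9 | bccaddaedbeebcefaf
   8 |  21 | bcefaf
   9 |  18 | beebcefaf
  10 |  11 | caddaedbeebcefaf
  11 |   2 | cadeebabccaddaedbeebcefaf
  12 |  10 | ccaddaedbeebcefaf
  13 |  22 | cefaf
  14 |   0 | dacadeebabccaddaedbeebcefaf
  15 |  14 | daedbeebcefaf
  16 |  17 | dbeebcefaf
  17 |  13 | ddaedbeebcefaf
  18 |   4 | deebabccaddaedbeebcefaf
  19 |   6 | ebabccaddaedbeebcefaf
  20 |  20 | ebcefaf
  21 |  16 | edbeebcefaf
  22 |   5 | eebabccaddaedbeebcefaf
  23 |  19 | eebcefaf
  24 |  23 | efaf
  25 |  26 | f
  26 |  24 | faf

SA = [8, 1, 12, 3, 15, 25, 7, 9, 21, 18, 11, 2, 10, 22, 0, 14, 17, 13, 4, 6, 20, 16, 5, 19, 23, 26, 24]
[i] adj suffixes → lcp
  [1] 8/1 → 1 ('a')
  [2] 1/12 → 1 ('a')
  [3] 12/3 → 2 ('ad')
  [4] 3/15 → 1 ('a')
  [5] 15/25 → 1 ('a')
  [6] 25/7 → 0 ('')
  [7] 7/9 → 1 ('b')
  [8] 9/21 → 2 ('bc')
  [9] 21/18 → 1 ('b')
  [10] 18/11 → 0 ('')
  [11] 11/2 → 3 ('cad')
  [12] 2/10 → 1 ('c')
  [13] 10/22 → 1 ('c')
  [14] 22/0 → 0 ('')
  [15] 0/14 → 2 ('da')
  [16] 14/17 → 1 ('d')
  [17] 17/13 → 1 ('d')
  [18] 13/4 → 1 ('d')
  [19] 4/6 → 0 ('')
  [20] 6/20 → 2 ('eb')
  [21] 20/16 → 1 ('e')
  [22] 16/5 → 1 ('e')
  [23] 5/19 → 3 ('eeb')
  [24] 19/23 → 1 ('e')
  [25] 23/26 → 0 ('')
  [26] 26/24 → 1 ('f')

[0, 1, 1, 2, 1, 1, 0, 1, 2, 1, 0, 3, 1, 1, 0, 2, 1, 1, 1, 0, 2, 1, 1, 3, 1, 0, 1]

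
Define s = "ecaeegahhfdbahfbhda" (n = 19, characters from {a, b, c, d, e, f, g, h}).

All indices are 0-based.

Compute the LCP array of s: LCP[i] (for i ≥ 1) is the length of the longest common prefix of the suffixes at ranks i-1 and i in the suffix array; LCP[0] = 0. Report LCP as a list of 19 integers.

sorted suffixes:
  #0 SA[0]=18  'a'
  #1 SA[1]=2  'aeegahhfdbahfbhda'
  #2 SA[2]=12  'ahfbhda'
  #3 SA[3]=6  'ahhfdbahfbhda'
  #4 SA[4]=11  'bahfbhda'
  #5 SA[5]=15  'bhda'
  #6 SA[6]=1  'caeegahhfdbahfbhda'
  #7 SA[7]=17  'da'
  #8 SA[8]=10  'dbahfbhda'
  #9 SA[9]=0  'ecaeegahhfdbahfbhda'
  #10 SA[10]=3  'eegahhfdbahfbhda'
  #11 SA[11]=4  'egahhfdbahfbhda'
  #12 SA[12]=14  'fbhda'
  #13 SA[13]=9  'fdbahfbhda'
  #14 SA[14]=5  'gahhfdbahfbhda'
  #15 SA[15]=16  'hda'
  #16 SA[16]=13  'hfbhda'
  #17 SA[17]=8  'hfdbahfbhda'
  #18 SA[18]=7  'hhfdbahfbhda'

SA = [18, 2, 12, 6, 11, 15, 1, 17, 10, 0, 3, 4, 14, 9, 5, 16, 13, 8, 7]
[i] adj suffixes → lcp
  [1] 18/2 → 1 ('a')
  [2] 2/12 → 1 ('a')
  [3] 12/6 → 2 ('ah')
  [4] 6/11 → 0 ('')
  [5] 11/15 → 1 ('b')
  [6] 15/1 → 0 ('')
  [7] 1/17 → 0 ('')
  [8] 17/10 → 1 ('d')
  [9] 10/0 → 0 ('')
  [10] 0/3 → 1 ('e')
  [11] 3/4 → 1 ('e')
  [12] 4/14 → 0 ('')
  [13] 14/9 → 1 ('f')
  [14] 9/5 → 0 ('')
  [15] 5/16 → 0 ('')
  [16] 16/13 → 1 ('h')
  [17] 13/8 → 2 ('hf')
  [18] 8/7 → 1 ('h')

[0, 1, 1, 2, 0, 1, 0, 0, 1, 0, 1, 1, 0, 1, 0, 0, 1, 2, 1]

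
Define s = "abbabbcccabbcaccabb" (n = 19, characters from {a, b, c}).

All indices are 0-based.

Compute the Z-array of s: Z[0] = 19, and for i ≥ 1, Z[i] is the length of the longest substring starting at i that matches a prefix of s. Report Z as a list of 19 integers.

[19, 0, 0, 3, 0, 0, 0, 0, 0, 3, 0, 0, 0, 1, 0, 0, 3, 0, 0]

Z[0]=19
i=1: i≥r, start 0; Z[1]=0
i=2: i≥r, start 0; Z[2]=0
i=3: i≥r, start 0; Z[3]=3 scan→box=[3,6)
i=4: min(r-i=2, Z[1]=0)=0; Z[4]=0
i=5: min(r-i=1, Z[2]=0)=0; Z[5]=0
i=6: i≥r, start 0; Z[6]=0
i=7: i≥r, start 0; Z[7]=0
i=8: i≥r, start 0; Z[8]=0
i=9: i≥r, start 0; Z[9]=3 scan→box=[9,12)
i=10: min(r-i=2, Z[1]=0)=0; Z[10]=0
i=11: min(r-i=1, Z[2]=0)=0; Z[11]=0
i=12: i≥r, start 0; Z[12]=0
i=13: i≥r, start 0; Z[13]=1 scan→box=[13,14)
i=14: i≥r, start 0; Z[14]=0
i=15: i≥r, start 0; Z[15]=0
i=16: i≥r, start 0; Z[16]=3 scan→box=[16,19)
i=17: min(r-i=2, Z[1]=0)=0; Z[17]=0
i=18: min(r-i=1, Z[2]=0)=0; Z[18]=0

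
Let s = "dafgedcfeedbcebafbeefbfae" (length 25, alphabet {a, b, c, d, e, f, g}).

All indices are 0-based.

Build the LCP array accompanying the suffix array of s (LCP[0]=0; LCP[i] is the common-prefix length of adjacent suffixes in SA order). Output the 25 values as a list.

[0, 1, 2, 0, 1, 1, 1, 0, 1, 0, 1, 1, 0, 1, 1, 2, 1, 2, 1, 0, 1, 2, 1, 1, 0]

rank→(start, suffix):
  0 → (23, 'ae')
  1 → (15, 'afbeefbfae')
  2 → (1, 'afgedcfeedbcebafbeefbfae')
  3 → (14, 'bafbeefbfae')
  4 → (11, 'bcebafbeefbfae')
  5 → (17, 'beefbfae')
  6 → (21, 'bfae')
  7 → (12, 'cebafbeefbfae')
  8 → (6, 'cfeedbcebafbeefbfae')
  9 → (0, 'dafgedcfeedbcebafbeefbfae')
  10 → (10, 'dbcebafbeefbfae')
  11 → (5, 'dcfeedbcebafbeefbfae')
  12 → (24, 'e')
  13 → (13, 'ebafbeefbfae')
  14 → (9, 'edbcebafbeefbfae')
  15 → (4, 'edcfeedbcebafbeefbfae')
  16 → (8, 'eedbcebafbeefbfae')
  17 → (18, 'eefbfae')
  18 → (19, 'efbfae')
  19 → (22, 'fae')
  20 → (16, 'fbeefbfae')
  21 → (20, 'fbfae')
  22 → (7, 'feedbcebafbeefbfae')
  23 → (2, 'fgedcfeedbcebafbeefbfae')
  24 → (3, 'gedcfeedbcebafbeefbfae')

SA = [23, 15, 1, 14, 11, 17, 21, 12, 6, 0, 10, 5, 24, 13, 9, 4, 8, 18, 19, 22, 16, 20, 7, 2, 3]
rank  pair      lcp
   1  s[23:],s[15:]  1  'a'
   2  s[15:],s[1:]  2  'af'
   3  s[1:],s[14:]  0  ''
   4  s[14:],s[11:]  1  'b'
   5  s[11:],s[17:]  1  'b'
   6  s[17:],s[21:]  1  'b'
   7  s[21:],s[12:]  0  ''
   8  s[12:],s[6:]  1  'c'
   9  s[6:],s[0:]  0  ''
  10  s[0:],s[10:]  1  'd'
  11  s[10:],s[5:]  1  'd'
  12  s[5:],s[24:]  0  ''
  13  s[24:],s[13:]  1  'e'
  14  s[13:],s[9:]  1  'e'
  15  s[9:],s[4:]  2  'ed'
  16  s[4:],s[8:]  1  'e'
  17  s[8:],s[18:]  2  'ee'
  18  s[18:],s[19:]  1  'e'
  19  s[19:],s[22:]  0  ''
  20  s[22:],s[16:]  1  'f'
  21  s[16:],s[20:]  2  'fb'
  22  s[20:],s[7:]  1  'f'
  23  s[7:],s[2:]  1  'f'
  24  s[2:],s[3:]  0  ''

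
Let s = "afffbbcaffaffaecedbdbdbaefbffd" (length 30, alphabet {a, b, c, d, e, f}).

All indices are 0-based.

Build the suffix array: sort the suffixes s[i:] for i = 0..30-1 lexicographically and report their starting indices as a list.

[13, 23, 10, 7, 0, 22, 4, 5, 20, 18, 26, 6, 15, 29, 21, 19, 17, 14, 16, 24, 12, 9, 3, 25, 28, 11, 8, 2, 27, 1]

sorted suffixes:
  #0 SA[0]=13  'aecedbdbdbaefbffd'
  #1 SA[1]=23  'aefbffd'
  #2 SA[2]=10  'affaecedbdbdbaefbffd'
  #3 SA[3]=7  'affaffaecedbdbdbaefbffd'
  #4 SA[4]=0  'afffbbcaffaffaecedbdbdbaefbffd'
  #5 SA[5]=22  'baefbffd'
  #6 SA[6]=4  'bbcaffaffaecedbdbdbaefbffd'
  #7 SA[7]=5  'bcaffaffaecedbdbdbaefbffd'
  #8 SA[8]=20  'bdbaefbffd'
  #9 SA[9]=18  'bdbdbaefbffd'
  #10 SA[10]=26  'bffd'
  #11 SA[11]=6  'caffaffaecedbdbdbaefbffd'
  #12 SA[12]=15  'cedbdbdbaefbffd'
  #13 SA[13]=29  'd'
  #14 SA[14]=21  'dbaefbffd'
  #15 SA[15]=19  'dbdbaefbffd'
  #16 SA[16]=17  'dbdbdbaefbffd'
  #17 SA[17]=14  'ecedbdbdbaefbffd'
  #18 SA[18]=16  'edbdbdbaefbffd'
  #19 SA[19]=24  'efbffd'
  #20 SA[20]=12  'faecedbdbdbaefbffd'
  #21 SA[21]=9  'faffaecedbdbdbaefbffd'
  #22 SA[22]=3  'fbbcaffaffaecedbdbdbaefbffd'
  #23 SA[23]=25  'fbffd'
  #24 SA[24]=28  'fd'
  #25 SA[25]=11  'ffaecedbdbdbaefbffd'
  #26 SA[26]=8  'ffaffaecedbdbdbaefbffd'
  #27 SA[27]=2  'ffbbcaffaffaecedbdbdbaefbffd'
  #28 SA[28]=27  'ffd'
  #29 SA[29]=1  'fffbbcaffaffaecedbdbdbaefbffd'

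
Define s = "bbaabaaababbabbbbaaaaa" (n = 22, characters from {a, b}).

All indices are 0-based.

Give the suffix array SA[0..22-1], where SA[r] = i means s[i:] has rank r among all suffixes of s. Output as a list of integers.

rank→(start, suffix):
  0 → (21, 'a')
  1 → (20, 'aa')
  2 → (19, 'aaa')
  3 → (18, 'aaaa')
  4 → (17, 'aaaaa')
  5 → (5, 'aaababbabbbbaaaaa')
  6 → (2, 'aabaaababbabbbbaaaaa')
  7 → (6, 'aababbabbbbaaaaa')
  8 → (3, 'abaaababbabbbbaaaaa')
  9 → (7, 'ababbabbbbaaaaa')
  10 → (9, 'abbabbbbaaaaa')
  11 → (12, 'abbbbaaaaa')
  12 → (16, 'baaaaa')
  13 → (4, 'baaababbabbbbaaaaa')
  14 → (1, 'baabaaababbabbbbaaaaa')
  15 → (8, 'babbabbbbaaaaa')
  16 → (11, 'babbbbaaaaa')
  17 → (15, 'bbaaaaa')
  18 → (0, 'bbaabaaababbabbbbaaaaa')
  19 → (10, 'bbabbbbaaaaa')
  20 → (14, 'bbbaaaaa')
  21 → (13, 'bbbbaaaaa')

[21, 20, 19, 18, 17, 5, 2, 6, 3, 7, 9, 12, 16, 4, 1, 8, 11, 15, 0, 10, 14, 13]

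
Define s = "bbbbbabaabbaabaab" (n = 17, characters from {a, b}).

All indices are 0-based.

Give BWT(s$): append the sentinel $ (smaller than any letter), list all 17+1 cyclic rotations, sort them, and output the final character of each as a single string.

rank  rotation            last
    0  $bbbbbabaabbaabaab  b
    1  aab$bbbbbabaabbaab  b
    2  aabaab$bbbbbabaabb  b
    3  aabbaabaab$bbbbbab  b
    4  ab$bbbbbabaabbaaba  a
    5  abaab$bbbbbabaabba  a
    6  abaabbaabaab$bbbbb  b
    7  abbaabaab$bbbbbaba  a
    8  b$bbbbbabaabbaabaa  a
    9  baab$bbbbbabaabbaa  a
   10  baabaab$bbbbbabaab  b
   11  baabbaabaab$bbbbba  a
   12  babaabbaabaab$bbbb  b
   13  bbaabaab$bbbbbabaa  a
   14  bbabaabbaabaab$bbb  b
   15  bbbabaabbaabaab$bb  b
   16  bbbbabaabbaabaab$b  b
   17  bbbbbabaabbaabaab$  $

bbbbaabaaabababbb$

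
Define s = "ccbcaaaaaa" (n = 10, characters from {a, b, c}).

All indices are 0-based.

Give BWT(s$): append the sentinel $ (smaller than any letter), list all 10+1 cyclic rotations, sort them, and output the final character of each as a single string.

aaaaaaccbc$

rank  rotation     last
    0  $ccbcaaaaaa  a
    1  a$ccbcaaaaa  a
    2  aa$ccbcaaaa  a
    3  aaa$ccbcaaa  a
    4  aaaa$ccbcaa  a
    5  aaaaa$ccbca  a
    6  aaaaaa$ccbc  c
    7  bcaaaaaa$cc  c
    8  caaaaaa$ccb  b
    9  cbcaaaaaa$c  c
   10  ccbcaaaaaa$  $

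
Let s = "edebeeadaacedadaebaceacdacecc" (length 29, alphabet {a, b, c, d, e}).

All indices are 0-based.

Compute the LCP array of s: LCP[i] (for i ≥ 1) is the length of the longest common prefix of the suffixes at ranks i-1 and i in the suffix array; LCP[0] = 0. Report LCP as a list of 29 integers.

sorted suffixes:
  #0 SA[0]=8  'aacedadaebaceacdacecc'
  #1 SA[1]=21  'acdacecc'
  #2 SA[2]=18  'aceacdacecc'
  #3 SA[3]=24  'acecc'
  #4 SA[4]=9  'acedadaebaceacdacecc'
  #5 SA[5]=6  'adaacedadaebaceacdacecc'
  #6 SA[6]=13  'adaebaceacdacecc'
  #7 SA[7]=15  'aebaceacdacecc'
  #8 SA[8]=17  'baceacdacecc'
  #9 SA[9]=3  'beeadaacedadaebaceacdacecc'
  #10 SA[10]=28  'c'
  #11 SA[11]=27  'cc'
  #12 SA[12]=22  'cdacecc'
  #13 SA[13]=19  'ceacdacecc'
  #14 SA[14]=25  'cecc'
  #15 SA[15]=10  'cedadaebaceacdacecc'
  #16 SA[16]=7  'daacedadaebaceacdacecc'
  #17 SA[17]=23  'dacecc'
  #18 SA[18]=12  'dadaebaceacdacecc'
  #19 SA[19]=14  'daebaceacdacecc'
  #20 SA[20]=1  'debeeadaacedadaebaceacdacecc'
  #21 SA[21]=20  'eacdacecc'
  #22 SA[22]=5  'eadaacedadaebaceacdacecc'
  #23 SA[23]=16  'ebaceacdacecc'
  #24 SA[24]=2  'ebeeadaacedadaebaceacdacecc'
  #25 SA[25]=26  'ecc'
  #26 SA[26]=11  'edadaebaceacdacecc'
  #27 SA[27]=0  'edebeeadaacedadaebaceacdacecc'
  #28 SA[28]=4  'eeadaacedadaebaceacdacecc'

SA = [8, 21, 18, 24, 9, 6, 13, 15, 17, 3, 28, 27, 22, 19, 25, 10, 7, 23, 12, 14, 1, 20, 5, 16, 2, 26, 11, 0, 4]
rank  pair      lcp
   1  s[8:],s[21:]  1  'a'
   2  s[21:],s[18:]  2  'ac'
   3  s[18:],s[24:]  3  'ace'
   4  s[24:],s[9:]  3  'ace'
   5  s[9:],s[6:]  1  'a'
   6  s[6:],s[13:]  3  'ada'
   7  s[13:],s[15:]  1  'a'
   8  s[15:],s[17:]  0  ''
   9  s[17:],s[3:]  1  'b'
  10  s[3:],s[28:]  0  ''
  11  s[28:],s[27:]  1  'c'
  12  s[27:],s[22:]  1  'c'
  13  s[22:],s[19:]  1  'c'
  14  s[19:],s[25:]  2  'ce'
  15  s[25:],s[10:]  2  'ce'
  16  s[10:],s[7:]  0  ''
  17  s[7:],s[23:]  2  'da'
  18  s[23:],s[12:]  2  'da'
  19  s[12:],s[14:]  2  'da'
  20  s[14:],s[1:]  1  'd'
  21  s[1:],s[20:]  0  ''
  22  s[20:],s[5:]  2  'ea'
  23  s[5:],s[16:]  1  'e'
  24  s[16:],s[2:]  2  'eb'
  25  s[2:],s[26:]  1  'e'
  26  s[26:],s[11:]  1  'e'
  27  s[11:],s[0:]  2  'ed'
  28  s[0:],s[4:]  1  'e'

[0, 1, 2, 3, 3, 1, 3, 1, 0, 1, 0, 1, 1, 1, 2, 2, 0, 2, 2, 2, 1, 0, 2, 1, 2, 1, 1, 2, 1]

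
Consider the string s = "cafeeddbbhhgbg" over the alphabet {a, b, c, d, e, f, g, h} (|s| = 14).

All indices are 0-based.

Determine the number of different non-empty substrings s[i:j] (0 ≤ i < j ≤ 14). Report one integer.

rank→(start, suffix):
  0 → (1, 'afeeddbbhhgbg')
  1 → (7, 'bbhhgbg')
  2 → (12, 'bg')
  3 → (8, 'bhhgbg')
  4 → (0, 'cafeeddbbhhgbg')
  5 → (6, 'dbbhhgbg')
  6 → (5, 'ddbbhhgbg')
  7 → (4, 'eddbbhhgbg')
  8 → (3, 'eeddbbhhgbg')
  9 → (2, 'feeddbbhhgbg')
  10 → (13, 'g')
  11 → (11, 'gbg')
  12 → (10, 'hgbg')
  13 → (9, 'hhgbg')

SA = [1, 7, 12, 8, 0, 6, 5, 4, 3, 2, 13, 11, 10, 9]
[i] adj suffixes → lcp
  [1] 1/7 → 0 ('')
  [2] 7/12 → 1 ('b')
  [3] 12/8 → 1 ('b')
  [4] 8/0 → 0 ('')
  [5] 0/6 → 0 ('')
  [6] 6/5 → 1 ('d')
  [7] 5/4 → 0 ('')
  [8] 4/3 → 1 ('e')
  [9] 3/2 → 0 ('')
  [10] 2/13 → 0 ('')
  [11] 13/11 → 1 ('g')
  [12] 11/10 → 0 ('')
  [13] 10/9 → 1 ('h')

n(n+1)/2 = 14·15/2 = 105
Σ LCP = 0 + 0 + 1 + 1 + 0 + 0 + 1 + 0 + 1 + 0 + 0 + 1 + 0 + 1 = 6
distinct = 105 − 6 = 99

99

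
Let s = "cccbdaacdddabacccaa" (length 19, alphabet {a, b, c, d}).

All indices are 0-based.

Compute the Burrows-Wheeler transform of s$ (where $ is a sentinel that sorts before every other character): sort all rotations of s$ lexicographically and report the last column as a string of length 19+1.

aacddbaaccccca$abddc

rank  rotation              last
    0  $cccbdaacdddabacccaa  a
    1  a$cccbdaacdddabaccca  a
    2  aa$cccbdaacdddabaccc  c
    3  aacdddabacccaa$cccbd  d
    4  abacccaa$cccbdaacddd  d
    5  acccaa$cccbdaacdddab  b
    6  acdddabacccaa$cccbda  a
    7  bacccaa$cccbdaacddda  a
    8  bdaacdddabacccaa$ccc  c
    9  caa$cccbdaacdddabacc  c
   10  cbdaacdddabacccaa$cc  c
   11  ccaa$cccbdaacdddabac  c
   12  ccbdaacdddabacccaa$c  c
   13  cccaa$cccbdaacdddaba  a
   14  cccbdaacdddabacccaa$  $
   15  cdddabacccaa$cccbdaa  a
   16  daacdddabacccaa$cccb  b
   17  dabacccaa$cccbdaacdd  d
   18  ddabacccaa$cccbdaacd  d
   19  dddabacccaa$cccbdaac  c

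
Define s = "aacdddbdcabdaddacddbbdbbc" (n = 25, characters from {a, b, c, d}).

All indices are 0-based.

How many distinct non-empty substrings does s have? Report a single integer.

rank | idx | suffix
   0 |   0 | aacdddbdcabdaddacddbbdbbc
   1 |   9 | abdaddacddbbdbbc
   2 |  15 | acddbbdbbc
   3 |   1 | acdddbdcabdaddacddbbdbbc
   4 |  12 | addacddbbdbbc
   5 |  22 | bbc
   6 |  19 | bbdbbc
   7 |  23 | bc
   8 |  10 | bdaddacddbbdbbc
   9 |  20 | bdbbc
  10 |   6 | bdcabdaddacddbbdbbc
  11 |  24 | c
  12 |   8 | cabdaddacddbbdbbc
  13 |  16 | cddbbdbbc
  14 |   2 | cdddbdcabdaddacddbbdbbc
  15 |  14 | dacddbbdbbc
  16 |  11 | daddacddbbdbbc
  17 |  21 | dbbc
  18 |  18 | dbbdbbc
  19 |   5 | dbdcabdaddacddbbdbbc
  20 |   7 | dcabdaddacddbbdbbc
  21 |  13 | ddacddbbdbbc
  22 |  17 | ddbbdbbc
  23 |   4 | ddbdcabdaddacddbbdbbc
  24 |   3 | dddbdcabdaddacddbbdbbc

SA = [0, 9, 15, 1, 12, 22, 19, 23, 10, 20, 6, 24, 8, 16, 2, 14, 11, 21, 18, 5, 7, 13, 17, 4, 3]
[i] adj suffixes → lcp
  [1] 0/9 → 1 ('a')
  [2] 9/15 → 1 ('a')
  [3] 15/1 → 4 ('acdd')
  [4] 1/12 → 1 ('a')
  [5] 12/22 → 0 ('')
  [6] 22/19 → 2 ('bb')
  [7] 19/23 → 1 ('b')
  [8] 23/10 → 1 ('b')
  [9] 10/20 → 2 ('bd')
  [10] 20/6 → 2 ('bd')
  [11] 6/24 → 0 ('')
  [12] 24/8 → 1 ('c')
  [13] 8/16 → 1 ('c')
  [14] 16/2 → 3 ('cdd')
  [15] 2/14 → 0 ('')
  [16] 14/11 → 2 ('da')
  [17] 11/21 → 1 ('d')
  [18] 21/18 → 3 ('dbb')
  [19] 18/5 → 2 ('db')
  [20] 5/7 → 1 ('d')
  [21] 7/13 → 1 ('d')
  [22] 13/17 → 2 ('dd')
  [23] 17/4 → 3 ('ddb')
  [24] 4/3 → 2 ('dd')

n(n+1)/2 = 25·26/2 = 325
Σ LCP = 0 + 1 + 1 + 4 + 1 + 0 + 2 + 1 + 1 + 2 + 2 + 0 + 1 + 1 + 3 + 0 + 2 + 1 + 3 + 2 + 1 + 1 + 2 + 3 + 2 = 37
distinct = 325 − 37 = 288

288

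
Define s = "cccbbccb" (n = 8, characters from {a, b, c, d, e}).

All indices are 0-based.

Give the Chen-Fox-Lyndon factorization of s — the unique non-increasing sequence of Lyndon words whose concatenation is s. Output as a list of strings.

emit factor 1: 'c' (i=0, period=1)
emit factor 2: 'c' (i=1, period=1)
emit factor 3: 'c' (i=2, period=1)
emit factor 4: 'bbcc' (i=3, period=4)
emit factor 5: 'b' (i=7, period=1)

["c", "c", "c", "bbcc", "b"]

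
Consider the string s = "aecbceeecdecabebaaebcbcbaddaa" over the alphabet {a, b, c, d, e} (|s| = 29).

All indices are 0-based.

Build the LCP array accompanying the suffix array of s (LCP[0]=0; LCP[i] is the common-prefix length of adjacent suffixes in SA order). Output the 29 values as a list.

[0, 1, 2, 1, 1, 1, 2, 0, 2, 1, 3, 2, 1, 0, 1, 2, 3, 1, 1, 0, 1, 1, 0, 2, 1, 2, 2, 1, 2]

sorted suffixes:
  #0 SA[0]=28  'a'
  #1 SA[1]=27  'aa'
  #2 SA[2]=16  'aaebcbcbaddaa'
  #3 SA[3]=12  'abebaaebcbcbaddaa'
  #4 SA[4]=24  'addaa'
  #5 SA[5]=17  'aebcbcbaddaa'
  #6 SA[6]=0  'aecbceeecdecabebaaebcbcbaddaa'
  #7 SA[7]=15  'baaebcbcbaddaa'
  #8 SA[8]=23  'baddaa'
  #9 SA[9]=21  'bcbaddaa'
  #10 SA[10]=19  'bcbcbaddaa'
  #11 SA[11]=3  'bceeecdecabebaaebcbcbaddaa'
  #12 SA[12]=13  'bebaaebcbcbaddaa'
  #13 SA[13]=11  'cabebaaebcbcbaddaa'
  #14 SA[14]=22  'cbaddaa'
  #15 SA[15]=20  'cbcbaddaa'
  #16 SA[16]=2  'cbceeecdecabebaaebcbcbaddaa'
  #17 SA[17]=8  'cdecabebaaebcbcbaddaa'
  #18 SA[18]=4  'ceeecdecabebaaebcbcbaddaa'
  #19 SA[19]=26  'daa'
  #20 SA[20]=25  'ddaa'
  #21 SA[21]=9  'decabebaaebcbcbaddaa'
  #22 SA[22]=14  'ebaaebcbcbaddaa'
  #23 SA[23]=18  'ebcbcbaddaa'
  #24 SA[24]=10  'ecabebaaebcbcbaddaa'
  #25 SA[25]=1  'ecbceeecdecabebaaebcbcbaddaa'
  #26 SA[26]=7  'ecdecabebaaebcbcbaddaa'
  #27 SA[27]=6  'eecdecabebaaebcbcbaddaa'
  #28 SA[28]=5  'eeecdecabebaaebcbcbaddaa'

SA = [28, 27, 16, 12, 24, 17, 0, 15, 23, 21, 19, 3, 13, 11, 22, 20, 2, 8, 4, 26, 25, 9, 14, 18, 10, 1, 7, 6, 5]
i: (SA[i-1],SA[i]) lcp shared
  1: (28,27) 1 'a'
  2: (27,16) 2 'aa'
  3: (16,12) 1 'a'
  4: (12,24) 1 'a'
  5: (24,17) 1 'a'
  6: (17,0) 2 'ae'
  7: (0,15) 0 ''
  8: (15,23) 2 'ba'
  9: (23,21) 1 'b'
  10: (21,19) 3 'bcb'
  11: (19,3) 2 'bc'
  12: (3,13) 1 'b'
  13: (13,11) 0 ''
  14: (11,22) 1 'c'
  15: (22,20) 2 'cb'
  16: (20,2) 3 'cbc'
  17: (2,8) 1 'c'
  18: (8,4) 1 'c'
  19: (4,26) 0 ''
  20: (26,25) 1 'd'
  21: (25,9) 1 'd'
  22: (9,14) 0 ''
  23: (14,18) 2 'eb'
  24: (18,10) 1 'e'
  25: (10,1) 2 'ec'
  26: (1,7) 2 'ec'
  27: (7,6) 1 'e'
  28: (6,5) 2 'ee'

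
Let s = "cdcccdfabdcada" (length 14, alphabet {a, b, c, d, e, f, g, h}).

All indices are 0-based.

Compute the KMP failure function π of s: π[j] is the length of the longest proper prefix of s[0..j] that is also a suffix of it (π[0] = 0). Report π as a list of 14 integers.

[0, 0, 1, 1, 1, 2, 0, 0, 0, 0, 1, 0, 0, 0]

π[0] = 0
j=1 s[j]='d': π[1]=0 (border '')
j=2 s[j]='c': π[2]=1 (border 'c')
j=3 s[j]='c': k: 1→0; π[3]=1 (border 'c')
j=4 s[j]='c': k: 1→0; π[4]=1 (border 'c')
j=5 s[j]='d': π[5]=2 (border 'cd')
j=6 s[j]='f': k: 2→0; π[6]=0 (border '')
j=7 s[j]='a': π[7]=0 (border '')
j=8 s[j]='b': π[8]=0 (border '')
j=9 s[j]='d': π[9]=0 (border '')
j=10 s[j]='c': π[10]=1 (border 'c')
j=11 s[j]='a': k: 1→0; π[11]=0 (border '')
j=12 s[j]='d': π[12]=0 (border '')
j=13 s[j]='a': π[13]=0 (border '')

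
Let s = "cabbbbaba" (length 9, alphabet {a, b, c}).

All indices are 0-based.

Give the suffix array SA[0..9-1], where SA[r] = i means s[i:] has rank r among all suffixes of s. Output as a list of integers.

rank | idx | suffix
   0 |   8 | a
   1 |   6 | aba
   2 |   1 | abbbbaba
   3 |   7 | ba
   4 |   5 | baba
   5 |   4 | bbaba
   6 |   3 | bbbaba
   7 |   2 | bbbbaba
   8 |   0 | cabbbbaba

[8, 6, 1, 7, 5, 4, 3, 2, 0]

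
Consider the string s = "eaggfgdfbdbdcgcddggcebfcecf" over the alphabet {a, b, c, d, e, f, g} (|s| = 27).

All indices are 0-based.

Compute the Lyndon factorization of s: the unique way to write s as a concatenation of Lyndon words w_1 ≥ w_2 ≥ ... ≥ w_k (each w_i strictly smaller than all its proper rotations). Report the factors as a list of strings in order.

["e", "aggfgdfbdbdcgcddggcebfcecf"]

emit factor 1: 'e' (i=0, period=1)
emit factor 2: 'aggfgdfbdbdcgcddggcebfcecf' (i=1, period=26)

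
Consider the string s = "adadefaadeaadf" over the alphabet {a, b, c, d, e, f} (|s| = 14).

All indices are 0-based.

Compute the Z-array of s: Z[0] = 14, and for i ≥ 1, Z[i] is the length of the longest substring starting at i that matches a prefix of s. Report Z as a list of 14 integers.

[14, 0, 2, 0, 0, 0, 1, 2, 0, 0, 1, 2, 0, 0]

Z[0]=14
i=1: outside box; Z[1]=0
i=2: outside box; Z[2]=2 scan→box=[2,4)
i=3: min(r-i=1, Z[1]=0)=0; Z[3]=0
i=4: outside box; Z[4]=0
i=5: outside box; Z[5]=0
i=6: outside box; Z[6]=1 scan→box=[6,7)
i=7: outside box; Z[7]=2 scan→box=[7,9)
i=8: min(r-i=1, Z[1]=0)=0; Z[8]=0
i=9: outside box; Z[9]=0
i=10: outside box; Z[10]=1 scan→box=[10,11)
i=11: outside box; Z[11]=2 scan→box=[11,13)
i=12: min(r-i=1, Z[1]=0)=0; Z[12]=0
i=13: outside box; Z[13]=0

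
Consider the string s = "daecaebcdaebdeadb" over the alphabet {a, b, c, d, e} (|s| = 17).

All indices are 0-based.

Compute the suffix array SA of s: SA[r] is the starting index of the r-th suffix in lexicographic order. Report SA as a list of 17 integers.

[14, 4, 9, 1, 16, 6, 11, 3, 7, 8, 0, 15, 12, 13, 5, 10, 2]

rank | idx | suffix
   0 |  14 | adb
   1 |   4 | aebcdaebdeadb
   2 |   9 | aebdeadb
   3 |   1 | aecaebcdaebdeadb
   4 |  16 | b
   5 |   6 | bcdaebdeadb
   6 |  11 | bdeadb
   7 |   3 | caebcdaebdeadb
   8 |   7 | cdaebdeadb
   9 |   8 | daebdeadb
  10 |   0 | daecaebcdaebdeadb
  11 |  15 | db
  12 |  12 | deadb
  13 |  13 | eadb
  14 |   5 | ebcdaebdeadb
  15 |  10 | ebdeadb
  16 |   2 | ecaebcdaebdeadb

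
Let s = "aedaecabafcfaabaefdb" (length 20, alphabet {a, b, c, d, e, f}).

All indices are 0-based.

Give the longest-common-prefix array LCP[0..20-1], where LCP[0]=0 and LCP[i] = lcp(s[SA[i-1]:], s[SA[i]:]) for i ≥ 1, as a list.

[0, 1, 3, 1, 2, 2, 1, 0, 1, 2, 0, 1, 0, 1, 0, 1, 1, 0, 1, 1]

rank | idx | suffix
   0 |  12 | aabaefdb
   1 |  13 | abaefdb
   2 |   6 | abafcfaabaefdb
   3 |   3 | aecabafcfaabaefdb
   4 |   0 | aedaecabafcfaabaefdb
   5 |  15 | aefdb
   6 |   8 | afcfaabaefdb
   7 |  19 | b
   8 |  14 | baefdb
   9 |   7 | bafcfaabaefdb
  10 |   5 | cabafcfaabaefdb
  11 |  10 | cfaabaefdb
  12 |   2 | daecabafcfaabaefdb
  13 |  18 | db
  14 |   4 | ecabafcfaabaefdb
  15 |   1 | edaecabafcfaabaefdb
  16 |  16 | efdb
  17 |  11 | faabaefdb
  18 |   9 | fcfaabaefdb
  19 |  17 | fdb

SA = [12, 13, 6, 3, 0, 15, 8, 19, 14, 7, 5, 10, 2, 18, 4, 1, 16, 11, 9, 17]
rank  pair      lcp
   1  s[12:],s[13:]  1  'a'
   2  s[13:],s[6:]  3  'aba'
   3  s[6:],s[3:]  1  'a'
   4  s[3:],s[0:]  2  'ae'
   5  s[0:],s[15:]  2  'ae'
   6  s[15:],s[8:]  1  'a'
   7  s[8:],s[19:]  0  ''
   8  s[19:],s[14:]  1  'b'
   9  s[14:],s[7:]  2  'ba'
  10  s[7:],s[5:]  0  ''
  11  s[5:],s[10:]  1  'c'
  12  s[10:],s[2:]  0  ''
  13  s[2:],s[18:]  1  'd'
  14  s[18:],s[4:]  0  ''
  15  s[4:],s[1:]  1  'e'
  16  s[1:],s[16:]  1  'e'
  17  s[16:],s[11:]  0  ''
  18  s[11:],s[9:]  1  'f'
  19  s[9:],s[17:]  1  'f'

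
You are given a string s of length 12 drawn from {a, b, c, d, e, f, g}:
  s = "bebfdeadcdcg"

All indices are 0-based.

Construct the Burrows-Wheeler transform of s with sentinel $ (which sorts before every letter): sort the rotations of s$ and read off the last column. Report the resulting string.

ge$eddacfdbbc

rank  rotation       last
    0  $bebfdeadcdcg  g
    1  adcdcg$bebfde  e
    2  bebfdeadcdcg$  $
    3  bfdeadcdcg$be  e
    4  cdcg$bebfdead  d
    5  cg$bebfdeadcd  d
    6  dcdcg$bebfdea  a
    7  dcg$bebfdeadc  c
    8  deadcdcg$bebf  f
    9  eadcdcg$bebfd  d
   10  ebfdeadcdcg$b  b
   11  fdeadcdcg$beb  b
   12  g$bebfdeadcdc  c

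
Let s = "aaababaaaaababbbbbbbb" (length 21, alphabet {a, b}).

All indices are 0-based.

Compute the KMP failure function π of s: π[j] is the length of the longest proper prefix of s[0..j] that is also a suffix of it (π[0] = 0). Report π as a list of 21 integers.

π[0] = 0
j=1 s[j]='a': π[1]=1 (border 'a')
j=2 s[j]='a': π[2]=2 (border 'aa')
j=3 s[j]='b': k: 2→1→0; π[3]=0 (border '')
j=4 s[j]='a': π[4]=1 (border 'a')
j=5 s[j]='b': k: 1→0; π[5]=0 (border '')
j=6 s[j]='a': π[6]=1 (border 'a')
j=7 s[j]='a': π[7]=2 (border 'aa')
j=8 s[j]='a': π[8]=3 (border 'aaa')
j=9 s[j]='a': k: 3→2; π[9]=3 (border 'aaa')
j=10 s[j]='a': k: 3→2; π[10]=3 (border 'aaa')
j=11 s[j]='b': π[11]=4 (border 'aaab')
j=12 s[j]='a': π[12]=5 (border 'aaaba')
j=13 s[j]='b': π[13]=6 (border 'aaabab')
j=14 s[j]='b': k: 6→0; π[14]=0 (border '')
j=15 s[j]='b': π[15]=0 (border '')
j=16 s[j]='b': π[16]=0 (border '')
j=17 s[j]='b': π[17]=0 (border '')
j=18 s[j]='b': π[18]=0 (border '')
j=19 s[j]='b': π[19]=0 (border '')
j=20 s[j]='b': π[20]=0 (border '')

[0, 1, 2, 0, 1, 0, 1, 2, 3, 3, 3, 4, 5, 6, 0, 0, 0, 0, 0, 0, 0]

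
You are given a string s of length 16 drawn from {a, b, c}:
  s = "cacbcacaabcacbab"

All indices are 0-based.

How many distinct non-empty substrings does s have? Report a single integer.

109

rank→(start, suffix):
  0 → (7, 'aabcacbab')
  1 → (14, 'ab')
  2 → (8, 'abcacbab')
  3 → (5, 'acaabcacbab')
  4 → (11, 'acbab')
  5 → (1, 'acbcacaabcacbab')
  6 → (15, 'b')
  7 → (13, 'bab')
  8 → (3, 'bcacaabcacbab')
  9 → (9, 'bcacbab')
  10 → (6, 'caabcacbab')
  11 → (4, 'cacaabcacbab')
  12 → (10, 'cacbab')
  13 → (0, 'cacbcacaabcacbab')
  14 → (12, 'cbab')
  15 → (2, 'cbcacaabcacbab')

SA = [7, 14, 8, 5, 11, 1, 15, 13, 3, 9, 6, 4, 10, 0, 12, 2]
rank  pair      lcp
   1  s[7:],s[14:]  1  'a'
   2  s[14:],s[8:]  2  'ab'
   3  s[8:],s[5:]  1  'a'
   4  s[5:],s[11:]  2  'ac'
   5  s[11:],s[1:]  3  'acb'
   6  s[1:],s[15:]  0  ''
   7  s[15:],s[13:]  1  'b'
   8  s[13:],s[3:]  1  'b'
   9  s[3:],s[9:]  4  'bcac'
  10  s[9:],s[6:]  0  ''
  11  s[6:],s[4:]  2  'ca'
  12  s[4:],s[10:]  3  'cac'
  13  s[10:],s[0:]  4  'cacb'
  14  s[0:],s[12:]  1  'c'
  15  s[12:],s[2:]  2  'cb'

n(n+1)/2 = 16·17/2 = 136
Σ LCP = 0 + 1 + 2 + 1 + 2 + 3 + 0 + 1 + 1 + 4 + 0 + 2 + 3 + 4 + 1 + 2 = 27
distinct = 136 − 27 = 109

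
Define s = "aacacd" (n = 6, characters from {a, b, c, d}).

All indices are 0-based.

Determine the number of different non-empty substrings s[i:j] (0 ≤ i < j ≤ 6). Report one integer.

rank | idx | suffix
   0 |   0 | aacacd
   1 |   1 | acacd
   2 |   3 | acd
   3 |   2 | cacd
   4 |   4 | cd
   5 |   5 | d

SA = [0, 1, 3, 2, 4, 5]
rank  pair      lcp
   1  s[0:],s[1:]  1  'a'
   2  s[1:],s[3:]  2  'ac'
   3  s[3:],s[2:]  0  ''
   4  s[2:],s[4:]  1  'c'
   5  s[4:],s[5:]  0  ''

n(n+1)/2 = 6·7/2 = 21
Σ LCP = 0 + 1 + 2 + 0 + 1 + 0 = 4
distinct = 21 − 4 = 17

17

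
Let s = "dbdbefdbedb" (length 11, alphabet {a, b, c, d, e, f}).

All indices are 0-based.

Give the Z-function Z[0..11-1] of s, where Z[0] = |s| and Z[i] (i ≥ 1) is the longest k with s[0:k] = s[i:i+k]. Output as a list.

[11, 0, 2, 0, 0, 0, 2, 0, 0, 2, 0]

Z[0]=11
i=1: fresh scan; Z[1]=0
i=2: fresh scan; Z[2]=2 scan→box=[2,4)
i=3: min(r-i=1, Z[1]=0)=0; Z[3]=0
i=4: fresh scan; Z[4]=0
i=5: fresh scan; Z[5]=0
i=6: fresh scan; Z[6]=2 scan→box=[6,8)
i=7: min(r-i=1, Z[1]=0)=0; Z[7]=0
i=8: fresh scan; Z[8]=0
i=9: fresh scan; Z[9]=2 scan→box=[9,11)
i=10: min(r-i=1, Z[1]=0)=0; Z[10]=0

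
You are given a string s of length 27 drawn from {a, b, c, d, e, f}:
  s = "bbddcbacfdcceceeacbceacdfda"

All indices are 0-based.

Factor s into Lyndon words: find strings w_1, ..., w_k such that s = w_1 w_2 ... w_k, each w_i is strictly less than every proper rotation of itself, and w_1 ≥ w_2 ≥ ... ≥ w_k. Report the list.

["bbddc", "b", "acfdccecee", "acbceacdfd", "a"]

emit factor 1: 'bbddc' (i=0, period=5)
emit factor 2: 'b' (i=5, period=1)
emit factor 3: 'acfdccecee' (i=6, period=10)
emit factor 4: 'acbceacdfd' (i=16, period=10)
emit factor 5: 'a' (i=26, period=1)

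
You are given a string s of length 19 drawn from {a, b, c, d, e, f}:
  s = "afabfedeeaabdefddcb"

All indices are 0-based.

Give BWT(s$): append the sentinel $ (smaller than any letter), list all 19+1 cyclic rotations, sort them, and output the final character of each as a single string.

rank  rotation              last
    0  $afabfedeeaabdefddcb  b
    1  aabdefddcb$afabfedee  e
    2  abdefddcb$afabfedeea  a
    3  abfedeeaabdefddcb$af  f
    4  afabfedeeaabdefddcb$  $
    5  b$afabfedeeaabdefddc  c
    6  bdefddcb$afabfedeeaa  a
    7  bfedeeaabdefddcb$afa  a
    8  cb$afabfedeeaabdefdd  d
    9  dcb$afabfedeeaabdefd  d
   10  ddcb$afabfedeeaabdef  f
   11  deeaabdefddcb$afabfe  e
   12  defddcb$afabfedeeaab  b
   13  eaabdefddcb$afabfede  e
   14  edeeaabdefddcb$afabf  f
   15  eeaabdefddcb$afabfed  d
   16  efddcb$afabfedeeaabd  d
   17  fabfedeeaabdefddcb$a  a
   18  fddcb$afabfedeeaabde  e
   19  fedeeaabdefddcb$afab  b

beaf$caaddfebefddaeb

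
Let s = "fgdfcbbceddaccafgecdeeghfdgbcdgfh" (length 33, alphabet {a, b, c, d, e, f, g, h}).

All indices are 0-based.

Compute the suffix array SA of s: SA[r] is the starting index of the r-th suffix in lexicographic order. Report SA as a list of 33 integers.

rank→(start, suffix):
  0 → (11, 'accafgecdeeghfdgbcdgfh')
  1 → (14, 'afgecdeeghfdgbcdgfh')
  2 → (5, 'bbceddaccafgecdeeghfdgbcdgfh')
  3 → (27, 'bcdgfh')
  4 → (6, 'bceddaccafgecdeeghfdgbcdgfh')
  5 → (13, 'cafgecdeeghfdgbcdgfh')
  6 → (4, 'cbbceddaccafgecdeeghfdgbcdgfh')
  7 → (12, 'ccafgecdeeghfdgbcdgfh')
  8 → (18, 'cdeeghfdgbcdgfh')
  9 → (28, 'cdgfh')
  10 → (7, 'ceddaccafgecdeeghfdgbcdgfh')
  11 → (10, 'daccafgecdeeghfdgbcdgfh')
  12 → (9, 'ddaccafgecdeeghfdgbcdgfh')
  13 → (19, 'deeghfdgbcdgfh')
  14 → (2, 'dfcbbceddaccafgecdeeghfdgbcdgfh')
  15 → (25, 'dgbcdgfh')
  16 → (29, 'dgfh')
  17 → (17, 'ecdeeghfdgbcdgfh')
  18 → (8, 'eddaccafgecdeeghfdgbcdgfh')
  19 → (20, 'eeghfdgbcdgfh')
  20 → (21, 'eghfdgbcdgfh')
  21 → (3, 'fcbbceddaccafgecdeeghfdgbcdgfh')
  22 → (24, 'fdgbcdgfh')
  23 → (0, 'fgdfcbbceddaccafgecdeeghfdgbcdgfh')
  24 → (15, 'fgecdeeghfdgbcdgfh')
  25 → (31, 'fh')
  26 → (26, 'gbcdgfh')
  27 → (1, 'gdfcbbceddaccafgecdeeghfdgbcdgfh')
  28 → (16, 'gecdeeghfdgbcdgfh')
  29 → (30, 'gfh')
  30 → (22, 'ghfdgbcdgfh')
  31 → (32, 'h')
  32 → (23, 'hfdgbcdgfh')

[11, 14, 5, 27, 6, 13, 4, 12, 18, 28, 7, 10, 9, 19, 2, 25, 29, 17, 8, 20, 21, 3, 24, 0, 15, 31, 26, 1, 16, 30, 22, 32, 23]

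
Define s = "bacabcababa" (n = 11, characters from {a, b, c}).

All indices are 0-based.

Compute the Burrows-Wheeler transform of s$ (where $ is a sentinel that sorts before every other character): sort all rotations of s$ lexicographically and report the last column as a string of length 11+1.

abbccbaa$aba

rank  rotation      last
    0  $bacabcababa  a
    1  a$bacabcabab  b
    2  aba$bacabcab  b
    3  ababa$bacabc  c
    4  abcababa$bac  c
    5  acabcababa$b  b
    6  ba$bacabcaba  a
    7  baba$bacabca  a
    8  bacabcababa$  $
    9  bcababa$baca  a
   10  cababa$bacab  b
   11  cabcababa$ba  a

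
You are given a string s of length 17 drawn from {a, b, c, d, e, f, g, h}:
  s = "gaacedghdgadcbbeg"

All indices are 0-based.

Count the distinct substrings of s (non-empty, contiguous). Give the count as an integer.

rank→(start, suffix):
  0 → (1, 'aacedghdgadcbbeg')
  1 → (2, 'acedghdgadcbbeg')
  2 → (10, 'adcbbeg')
  3 → (13, 'bbeg')
  4 → (14, 'beg')
  5 → (12, 'cbbeg')
  6 → (3, 'cedghdgadcbbeg')
  7 → (11, 'dcbbeg')
  8 → (8, 'dgadcbbeg')
  9 → (5, 'dghdgadcbbeg')
  10 → (4, 'edghdgadcbbeg')
  11 → (15, 'eg')
  12 → (16, 'g')
  13 → (0, 'gaacedghdgadcbbeg')
  14 → (9, 'gadcbbeg')
  15 → (6, 'ghdgadcbbeg')
  16 → (7, 'hdgadcbbeg')

SA = [1, 2, 10, 13, 14, 12, 3, 11, 8, 5, 4, 15, 16, 0, 9, 6, 7]
rank  pair      lcp
   1  s[1:],s[2:]  1  'a'
   2  s[2:],s[10:]  1  'a'
   3  s[10:],s[13:]  0  ''
   4  s[13:],s[14:]  1  'b'
   5  s[14:],s[12:]  0  ''
   6  s[12:],s[3:]  1  'c'
   7  s[3:],s[11:]  0  ''
   8  s[11:],s[8:]  1  'd'
   9  s[8:],s[5:]  2  'dg'
  10  s[5:],s[4:]  0  ''
  11  s[4:],s[15:]  1  'e'
  12  s[15:],s[16:]  0  ''
  13  s[16:],s[0:]  1  'g'
  14  s[0:],s[9:]  2  'ga'
  15  s[9:],s[6:]  1  'g'
  16  s[6:],s[7:]  0  ''

n(n+1)/2 = 17·18/2 = 153
Σ LCP = 0 + 1 + 1 + 0 + 1 + 0 + 1 + 0 + 1 + 2 + 0 + 1 + 0 + 1 + 2 + 1 + 0 = 12
distinct = 153 − 12 = 141

141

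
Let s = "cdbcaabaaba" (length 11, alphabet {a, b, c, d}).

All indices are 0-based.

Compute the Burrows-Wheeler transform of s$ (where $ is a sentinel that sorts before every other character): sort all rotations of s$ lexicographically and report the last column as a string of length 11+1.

abbcaaaadb$c

rank  rotation      last
    0  $cdbcaabaaba  a
    1  a$cdbcaabaab  b
    2  aaba$cdbcaab  b
    3  aabaaba$cdbc  c
    4  aba$cdbcaaba  a
    5  abaaba$cdbca  a
    6  ba$cdbcaabaa  a
    7  baaba$cdbcaa  a
    8  bcaabaaba$cd  d
    9  caabaaba$cdb  b
   10  cdbcaabaaba$  $
   11  dbcaabaaba$c  c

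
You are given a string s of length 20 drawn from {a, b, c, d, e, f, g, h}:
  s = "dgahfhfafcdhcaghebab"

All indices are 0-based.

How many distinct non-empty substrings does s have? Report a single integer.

rank | idx | suffix
   0 |  18 | ab
   1 |   7 | afcdhcaghebab
   2 |  13 | aghebab
   3 |   2 | ahfhfafcdhcaghebab
   4 |  19 | b
   5 |  17 | bab
   6 |  12 | caghebab
   7 |   9 | cdhcaghebab
   8 |   0 | dgahfhfafcdhcaghebab
   9 |  10 | dhcaghebab
  10 |  16 | ebab
  11 |   6 | fafcdhcaghebab
  12 |   8 | fcdhcaghebab
  13 |   4 | fhfafcdhcaghebab
  14 |   1 | gahfhfafcdhcaghebab
  15 |  14 | ghebab
  16 |  11 | hcaghebab
  17 |  15 | hebab
  18 |   5 | hfafcdhcaghebab
  19 |   3 | hfhfafcdhcaghebab

SA = [18, 7, 13, 2, 19, 17, 12, 9, 0, 10, 16, 6, 8, 4, 1, 14, 11, 15, 5, 3]
rank  pair      lcp
   1  s[18:],s[7:]  1  'a'
   2  s[7:],s[13:]  1  'a'
   3  s[13:],s[2:]  1  'a'
   4  s[2:],s[19:]  0  ''
   5  s[19:],s[17:]  1  'b'
   6  s[17:],s[12:]  0  ''
   7  s[12:],s[9:]  1  'c'
   8  s[9:],s[0:]  0  ''
   9  s[0:],s[10:]  1  'd'
  10  s[10:],s[16:]  0  ''
  11  s[16:],s[6:]  0  ''
  12  s[6:],s[8:]  1  'f'
  13  s[8:],s[4:]  1  'f'
  14  s[4:],s[1:]  0  ''
  15  s[1:],s[14:]  1  'g'
  16  s[14:],s[11:]  0  ''
  17  s[11:],s[15:]  1  'h'
  18  s[15:],s[5:]  1  'h'
  19  s[5:],s[3:]  2  'hf'

n(n+1)/2 = 20·21/2 = 210
Σ LCP = 0 + 1 + 1 + 1 + 0 + 1 + 0 + 1 + 0 + 1 + 0 + 0 + 1 + 1 + 0 + 1 + 0 + 1 + 1 + 2 = 13
distinct = 210 − 13 = 197

197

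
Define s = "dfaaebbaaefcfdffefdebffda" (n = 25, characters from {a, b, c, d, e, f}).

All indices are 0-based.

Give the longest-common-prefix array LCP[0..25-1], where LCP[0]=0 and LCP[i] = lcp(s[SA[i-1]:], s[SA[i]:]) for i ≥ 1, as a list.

[0, 1, 3, 1, 2, 0, 1, 1, 0, 0, 1, 1, 2, 0, 2, 1, 2, 0, 1, 1, 2, 2, 1, 1, 2]

rank→(start, suffix):
  0 → (24, 'a')
  1 → (2, 'aaebbaaefcfdffefdebffda')
  2 → (7, 'aaefcfdffefdebffda')
  3 → (3, 'aebbaaefcfdffefdebffda')
  4 → (8, 'aefcfdffefdebffda')
  5 → (6, 'baaefcfdffefdebffda')
  6 → (5, 'bbaaefcfdffefdebffda')
  7 → (20, 'bffda')
  8 → (11, 'cfdffefdebffda')
  9 → (23, 'da')
  10 → (18, 'debffda')
  11 → (0, 'dfaaebbaaefcfdffefdebffda')
  12 → (13, 'dffefdebffda')
  13 → (4, 'ebbaaefcfdffefdebffda')
  14 → (19, 'ebffda')
  15 → (9, 'efcfdffefdebffda')
  16 → (16, 'efdebffda')
  17 → (1, 'faaebbaaefcfdffefdebffda')
  18 → (10, 'fcfdffefdebffda')
  19 → (22, 'fda')
  20 → (17, 'fdebffda')
  21 → (12, 'fdffefdebffda')
  22 → (15, 'fefdebffda')
  23 → (21, 'ffda')
  24 → (14, 'ffefdebffda')

SA = [24, 2, 7, 3, 8, 6, 5, 20, 11, 23, 18, 0, 13, 4, 19, 9, 16, 1, 10, 22, 17, 12, 15, 21, 14]
i: (SA[i-1],SA[i]) lcp shared
  1: (24,2) 1 'a'
  2: (2,7) 3 'aae'
  3: (7,3) 1 'a'
  4: (3,8) 2 'ae'
  5: (8,6) 0 ''
  6: (6,5) 1 'b'
  7: (5,20) 1 'b'
  8: (20,11) 0 ''
  9: (11,23) 0 ''
  10: (23,18) 1 'd'
  11: (18,0) 1 'd'
  12: (0,13) 2 'df'
  13: (13,4) 0 ''
  14: (4,19) 2 'eb'
  15: (19,9) 1 'e'
  16: (9,16) 2 'ef'
  17: (16,1) 0 ''
  18: (1,10) 1 'f'
  19: (10,22) 1 'f'
  20: (22,17) 2 'fd'
  21: (17,12) 2 'fd'
  22: (12,15) 1 'f'
  23: (15,21) 1 'f'
  24: (21,14) 2 'ff'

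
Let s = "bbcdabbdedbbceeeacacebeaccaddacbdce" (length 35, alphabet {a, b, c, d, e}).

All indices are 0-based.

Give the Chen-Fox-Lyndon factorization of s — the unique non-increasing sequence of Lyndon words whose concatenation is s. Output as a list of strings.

["bbcd", "abbdedbbceeeacacebeaccaddacbdce"]

emit factor 1: 'bbcd' (i=0, period=4)
emit factor 2: 'abbdedbbceeeacacebeaccaddacbdce' (i=4, period=31)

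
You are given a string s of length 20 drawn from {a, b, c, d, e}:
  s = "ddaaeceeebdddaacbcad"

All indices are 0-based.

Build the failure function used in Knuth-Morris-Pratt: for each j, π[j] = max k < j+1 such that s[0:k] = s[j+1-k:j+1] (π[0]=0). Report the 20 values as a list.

π[0] = 0
j=1 s[j]='d': π[1]=1 (border 'd')
j=2 s[j]='a': k: 1→0; π[2]=0 (border '')
j=3 s[j]='a': π[3]=0 (border '')
j=4 s[j]='e': π[4]=0 (border '')
j=5 s[j]='c': π[5]=0 (border '')
j=6 s[j]='e': π[6]=0 (border '')
j=7 s[j]='e': π[7]=0 (border '')
j=8 s[j]='e': π[8]=0 (border '')
j=9 s[j]='b': π[9]=0 (border '')
j=10 s[j]='d': π[10]=1 (border 'd')
j=11 s[j]='d': π[11]=2 (border 'dd')
j=12 s[j]='d': k: 2→1; π[12]=2 (border 'dd')
j=13 s[j]='a': π[13]=3 (border 'dda')
j=14 s[j]='a': π[14]=4 (border 'ddaa')
j=15 s[j]='c': k: 4→0; π[15]=0 (border '')
j=16 s[j]='b': π[16]=0 (border '')
j=17 s[j]='c': π[17]=0 (border '')
j=18 s[j]='a': π[18]=0 (border '')
j=19 s[j]='d': π[19]=1 (border 'd')

[0, 1, 0, 0, 0, 0, 0, 0, 0, 0, 1, 2, 2, 3, 4, 0, 0, 0, 0, 1]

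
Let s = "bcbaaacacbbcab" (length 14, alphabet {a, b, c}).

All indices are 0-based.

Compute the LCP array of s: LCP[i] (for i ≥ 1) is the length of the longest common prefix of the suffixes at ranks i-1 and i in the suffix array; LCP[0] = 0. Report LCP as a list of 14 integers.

sorted suffixes:
  #0 SA[0]=3  'aaacacbbcab'
  #1 SA[1]=4  'aacacbbcab'
  #2 SA[2]=12  'ab'
  #3 SA[3]=5  'acacbbcab'
  #4 SA[4]=7  'acbbcab'
  #5 SA[5]=13  'b'
  #6 SA[6]=2  'baaacacbbcab'
  #7 SA[7]=9  'bbcab'
  #8 SA[8]=10  'bcab'
  #9 SA[9]=0  'bcbaaacacbbcab'
  #10 SA[10]=11  'cab'
  #11 SA[11]=6  'cacbbcab'
  #12 SA[12]=1  'cbaaacacbbcab'
  #13 SA[13]=8  'cbbcab'

SA = [3, 4, 12, 5, 7, 13, 2, 9, 10, 0, 11, 6, 1, 8]
rank  pair      lcp
   1  s[3:],s[4:]  2  'aa'
   2  s[4:],s[12:]  1  'a'
   3  s[12:],s[5:]  1  'a'
   4  s[5:],s[7:]  2  'ac'
   5  s[7:],s[13:]  0  ''
   6  s[13:],s[2:]  1  'b'
   7  s[2:],s[9:]  1  'b'
   8  s[9:],s[10:]  1  'b'
   9  s[10:],s[0:]  2  'bc'
  10  s[0:],s[11:]  0  ''
  11  s[11:],s[6:]  2  'ca'
  12  s[6:],s[1:]  1  'c'
  13  s[1:],s[8:]  2  'cb'

[0, 2, 1, 1, 2, 0, 1, 1, 1, 2, 0, 2, 1, 2]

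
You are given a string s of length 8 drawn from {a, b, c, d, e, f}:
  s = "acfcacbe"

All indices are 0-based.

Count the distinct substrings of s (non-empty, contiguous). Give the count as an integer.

32

rank→(start, suffix):
  0 → (4, 'acbe')
  1 → (0, 'acfcacbe')
  2 → (6, 'be')
  3 → (3, 'cacbe')
  4 → (5, 'cbe')
  5 → (1, 'cfcacbe')
  6 → (7, 'e')
  7 → (2, 'fcacbe')

SA = [4, 0, 6, 3, 5, 1, 7, 2]
[i] adj suffixes → lcp
  [1] 4/0 → 2 ('ac')
  [2] 0/6 → 0 ('')
  [3] 6/3 → 0 ('')
  [4] 3/5 → 1 ('c')
  [5] 5/1 → 1 ('c')
  [6] 1/7 → 0 ('')
  [7] 7/2 → 0 ('')

n(n+1)/2 = 8·9/2 = 36
Σ LCP = 0 + 2 + 0 + 0 + 1 + 1 + 0 + 0 = 4
distinct = 36 − 4 = 32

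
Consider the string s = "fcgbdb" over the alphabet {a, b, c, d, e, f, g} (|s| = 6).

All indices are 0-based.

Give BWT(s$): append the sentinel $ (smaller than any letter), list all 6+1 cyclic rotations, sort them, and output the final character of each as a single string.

rank  rotation last
    0  $fcgbdb  b
    1  b$fcgbd  d
    2  bdb$fcg  g
    3  cgbdb$f  f
    4  db$fcgb  b
    5  fcgbdb$  $
    6  gbdb$fc  c

bdgfb$c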